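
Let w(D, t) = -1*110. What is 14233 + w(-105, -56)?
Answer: 14123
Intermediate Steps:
w(D, t) = -110
14233 + w(-105, -56) = 14233 - 110 = 14123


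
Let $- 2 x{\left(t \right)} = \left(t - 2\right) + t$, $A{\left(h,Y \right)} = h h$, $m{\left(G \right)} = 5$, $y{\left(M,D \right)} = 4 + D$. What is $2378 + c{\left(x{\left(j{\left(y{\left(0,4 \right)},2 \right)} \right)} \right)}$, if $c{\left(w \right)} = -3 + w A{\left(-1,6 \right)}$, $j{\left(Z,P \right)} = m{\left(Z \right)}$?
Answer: $2371$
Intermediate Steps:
$A{\left(h,Y \right)} = h^{2}$
$j{\left(Z,P \right)} = 5$
$x{\left(t \right)} = 1 - t$ ($x{\left(t \right)} = - \frac{\left(t - 2\right) + t}{2} = - \frac{\left(-2 + t\right) + t}{2} = - \frac{-2 + 2 t}{2} = 1 - t$)
$c{\left(w \right)} = -3 + w$ ($c{\left(w \right)} = -3 + w \left(-1\right)^{2} = -3 + w 1 = -3 + w$)
$2378 + c{\left(x{\left(j{\left(y{\left(0,4 \right)},2 \right)} \right)} \right)} = 2378 + \left(-3 + \left(1 - 5\right)\right) = 2378 - 7 = 2371$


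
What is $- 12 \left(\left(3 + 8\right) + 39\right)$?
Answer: $-600$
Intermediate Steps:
$- 12 \left(\left(3 + 8\right) + 39\right) = - 12 \left(11 + 39\right) = \left(-12\right) 50 = -600$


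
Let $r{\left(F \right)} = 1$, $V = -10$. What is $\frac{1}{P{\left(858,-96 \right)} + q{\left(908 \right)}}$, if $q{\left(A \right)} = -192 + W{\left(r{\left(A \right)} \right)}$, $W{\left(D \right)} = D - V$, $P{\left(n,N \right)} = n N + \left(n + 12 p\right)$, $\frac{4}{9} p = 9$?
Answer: $- \frac{1}{81448} \approx -1.2278 \cdot 10^{-5}$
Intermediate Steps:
$p = \frac{81}{4}$ ($p = \frac{9}{4} \cdot 9 = \frac{81}{4} \approx 20.25$)
$P{\left(n,N \right)} = 243 + n + N n$ ($P{\left(n,N \right)} = n N + \left(n + 12 \cdot \frac{81}{4}\right) = N n + \left(n + 243\right) = N n + \left(243 + n\right) = 243 + n + N n$)
$W{\left(D \right)} = 10 + D$ ($W{\left(D \right)} = D - -10 = D + 10 = 10 + D$)
$q{\left(A \right)} = -181$ ($q{\left(A \right)} = -192 + \left(10 + 1\right) = -192 + 11 = -181$)
$\frac{1}{P{\left(858,-96 \right)} + q{\left(908 \right)}} = \frac{1}{\left(243 + 858 - 82368\right) - 181} = \frac{1}{-81267 - 181} = \frac{1}{-81448} = - \frac{1}{81448}$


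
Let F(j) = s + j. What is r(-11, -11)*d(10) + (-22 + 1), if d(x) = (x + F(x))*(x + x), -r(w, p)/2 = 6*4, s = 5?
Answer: -24021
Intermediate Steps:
r(w, p) = -48 (r(w, p) = -12*4 = -2*24 = -48)
F(j) = 5 + j
d(x) = 2*x*(5 + 2*x) (d(x) = (x + (5 + x))*(x + x) = (5 + 2*x)*(2*x) = 2*x*(5 + 2*x))
r(-11, -11)*d(10) + (-22 + 1) = -96*10*(5 + 2*10) + (-22 + 1) = -96*10*(5 + 20) - 21 = -96*10*25 - 21 = -48*500 - 21 = -24000 - 21 = -24021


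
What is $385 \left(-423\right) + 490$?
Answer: $-162365$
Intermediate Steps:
$385 \left(-423\right) + 490 = -162855 + 490 = -162365$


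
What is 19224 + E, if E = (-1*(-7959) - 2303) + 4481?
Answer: 29361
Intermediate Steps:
E = 10137 (E = (7959 - 2303) + 4481 = 5656 + 4481 = 10137)
19224 + E = 19224 + 10137 = 29361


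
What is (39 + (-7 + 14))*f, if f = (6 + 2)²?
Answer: 2944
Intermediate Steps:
f = 64 (f = 8² = 64)
(39 + (-7 + 14))*f = (39 + (-7 + 14))*64 = (39 + 7)*64 = 46*64 = 2944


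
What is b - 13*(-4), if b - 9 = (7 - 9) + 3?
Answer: 62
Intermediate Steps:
b = 10 (b = 9 + ((7 - 9) + 3) = 9 + (-2 + 3) = 9 + 1 = 10)
b - 13*(-4) = 10 - 13*(-4) = 10 + 52 = 62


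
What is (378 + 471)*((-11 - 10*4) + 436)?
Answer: 326865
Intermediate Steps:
(378 + 471)*((-11 - 10*4) + 436) = 849*((-11 - 40) + 436) = 849*(-51 + 436) = 849*385 = 326865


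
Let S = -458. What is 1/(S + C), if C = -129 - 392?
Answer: -1/979 ≈ -0.0010215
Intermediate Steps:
C = -521
1/(S + C) = 1/(-458 - 521) = 1/(-979) = -1/979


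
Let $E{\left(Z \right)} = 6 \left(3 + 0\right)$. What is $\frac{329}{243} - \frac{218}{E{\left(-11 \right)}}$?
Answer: $- \frac{2614}{243} \approx -10.757$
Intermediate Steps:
$E{\left(Z \right)} = 18$ ($E{\left(Z \right)} = 6 \cdot 3 = 18$)
$\frac{329}{243} - \frac{218}{E{\left(-11 \right)}} = \frac{329}{243} - \frac{218}{18} = 329 \cdot \frac{1}{243} - \frac{109}{9} = \frac{329}{243} - \frac{109}{9} = - \frac{2614}{243}$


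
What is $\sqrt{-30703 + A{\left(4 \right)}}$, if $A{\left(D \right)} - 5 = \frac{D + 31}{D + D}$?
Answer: $\frac{i \sqrt{491098}}{4} \approx 175.2 i$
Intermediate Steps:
$A{\left(D \right)} = 5 + \frac{31 + D}{2 D}$ ($A{\left(D \right)} = 5 + \frac{D + 31}{D + D} = 5 + \frac{31 + D}{2 D}$)
$\sqrt{-30703 + A{\left(4 \right)}} = \sqrt{-30703 + \frac{31 + 11 \cdot 4}{2 \cdot 4}} = \sqrt{-30703 + \frac{1}{2} \cdot \frac{1}{4} \left(31 + 44\right)} = \sqrt{-30703 + \frac{1}{2} \cdot \frac{1}{4} \cdot 75} = \sqrt{-30703 + \frac{75}{8}} = \sqrt{- \frac{245549}{8}} = \frac{i \sqrt{491098}}{4}$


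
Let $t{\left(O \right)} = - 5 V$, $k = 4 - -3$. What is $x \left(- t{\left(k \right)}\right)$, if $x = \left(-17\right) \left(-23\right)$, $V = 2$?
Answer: $3910$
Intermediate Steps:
$k = 7$ ($k = 4 + 3 = 7$)
$t{\left(O \right)} = -10$ ($t{\left(O \right)} = \left(-5\right) 2 = -10$)
$x = 391$
$x \left(- t{\left(k \right)}\right) = 391 \left(\left(-1\right) \left(-10\right)\right) = 391 \cdot 10 = 3910$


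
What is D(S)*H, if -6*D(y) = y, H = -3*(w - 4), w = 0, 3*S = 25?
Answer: -50/3 ≈ -16.667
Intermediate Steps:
S = 25/3 (S = (1/3)*25 = 25/3 ≈ 8.3333)
H = 12 (H = -3*(0 - 4) = -3*(-4) = 12)
D(y) = -y/6
D(S)*H = -1/6*25/3*12 = -25/18*12 = -50/3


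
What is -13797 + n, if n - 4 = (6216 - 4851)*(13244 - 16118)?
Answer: -3936803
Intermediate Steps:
n = -3923006 (n = 4 + (6216 - 4851)*(13244 - 16118) = 4 + 1365*(-2874) = 4 - 3923010 = -3923006)
-13797 + n = -13797 - 3923006 = -3936803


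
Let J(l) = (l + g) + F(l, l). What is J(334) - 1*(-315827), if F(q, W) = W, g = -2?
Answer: 316493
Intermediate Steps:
J(l) = -2 + 2*l (J(l) = (l - 2) + l = (-2 + l) + l = -2 + 2*l)
J(334) - 1*(-315827) = (-2 + 2*334) - 1*(-315827) = (-2 + 668) + 315827 = 666 + 315827 = 316493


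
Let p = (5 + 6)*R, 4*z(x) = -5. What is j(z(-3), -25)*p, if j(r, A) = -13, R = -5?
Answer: 715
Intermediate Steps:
z(x) = -5/4 (z(x) = (1/4)*(-5) = -5/4)
p = -55 (p = (5 + 6)*(-5) = 11*(-5) = -55)
j(z(-3), -25)*p = -13*(-55) = 715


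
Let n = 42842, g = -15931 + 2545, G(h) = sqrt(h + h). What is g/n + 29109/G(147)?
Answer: -6693/21421 + 9703*sqrt(6)/14 ≈ 1697.4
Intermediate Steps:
G(h) = sqrt(2)*sqrt(h) (G(h) = sqrt(2*h) = sqrt(2)*sqrt(h))
g = -13386
g/n + 29109/G(147) = -13386/42842 + 29109/((sqrt(2)*sqrt(147))) = -13386*1/42842 + 29109/((sqrt(2)*(7*sqrt(3)))) = -6693/21421 + 29109/((7*sqrt(6))) = -6693/21421 + 29109*(sqrt(6)/42) = -6693/21421 + 9703*sqrt(6)/14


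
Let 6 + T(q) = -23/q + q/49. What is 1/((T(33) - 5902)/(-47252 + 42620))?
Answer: 3744972/4776637 ≈ 0.78402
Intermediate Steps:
T(q) = -6 - 23/q + q/49 (T(q) = -6 + (-23/q + q/49) = -6 - 23/q + q/49)
1/((T(33) - 5902)/(-47252 + 42620)) = 1/(((-6 - 23/33 + (1/49)*33) - 5902)/(-47252 + 42620)) = 1/(((-6 - 23*1/33 + 33/49) - 5902)/(-4632)) = 1/(((-6 - 23/33 + 33/49) - 5902)*(-1/4632)) = 1/((-9740/1617 - 5902)*(-1/4632)) = 1/(-9553274/1617*(-1/4632)) = 1/(4776637/3744972) = 3744972/4776637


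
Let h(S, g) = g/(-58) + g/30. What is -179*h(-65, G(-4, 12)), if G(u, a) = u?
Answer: 5012/435 ≈ 11.522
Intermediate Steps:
h(S, g) = 7*g/435 (h(S, g) = g*(-1/58) + g*(1/30) = -g/58 + g/30 = 7*g/435)
-179*h(-65, G(-4, 12)) = -1253*(-4)/435 = -179*(-28/435) = 5012/435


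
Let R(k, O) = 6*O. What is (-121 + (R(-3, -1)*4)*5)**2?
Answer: 58081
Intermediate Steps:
(-121 + (R(-3, -1)*4)*5)**2 = (-121 + ((6*(-1))*4)*5)**2 = (-121 - 6*4*5)**2 = (-121 - 24*5)**2 = (-121 - 120)**2 = (-241)**2 = 58081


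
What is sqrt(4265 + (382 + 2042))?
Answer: sqrt(6689) ≈ 81.786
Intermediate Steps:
sqrt(4265 + (382 + 2042)) = sqrt(4265 + 2424) = sqrt(6689)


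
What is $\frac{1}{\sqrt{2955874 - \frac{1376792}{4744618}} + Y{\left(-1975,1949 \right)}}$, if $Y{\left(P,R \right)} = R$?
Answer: $\frac{4623630241}{1999209535039} - \frac{\sqrt{16635213832630883030}}{1999209535039} \approx 0.00027261$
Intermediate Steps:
$\frac{1}{\sqrt{2955874 - \frac{1376792}{4744618}} + Y{\left(-1975,1949 \right)}} = \frac{1}{\sqrt{2955874 - \frac{1376792}{4744618}} + 1949} = \frac{1}{\sqrt{2955874 - \frac{688396}{2372309}} + 1949} = \frac{1}{\sqrt{\frac{7012245804670}{2372309}} + 1949} = \frac{1}{\frac{\sqrt{16635213832630883030}}{2372309} + 1949} = \frac{1}{1949 + \frac{\sqrt{16635213832630883030}}{2372309}}$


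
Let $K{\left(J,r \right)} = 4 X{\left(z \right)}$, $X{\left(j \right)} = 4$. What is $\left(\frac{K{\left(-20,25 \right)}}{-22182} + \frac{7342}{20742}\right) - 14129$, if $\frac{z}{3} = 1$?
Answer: $- \frac{180571579564}{12780529} \approx -14129.0$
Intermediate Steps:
$z = 3$ ($z = 3 \cdot 1 = 3$)
$K{\left(J,r \right)} = 16$ ($K{\left(J,r \right)} = 4 \cdot 4 = 16$)
$\left(\frac{K{\left(-20,25 \right)}}{-22182} + \frac{7342}{20742}\right) - 14129 = \left(\frac{16}{-22182} + \frac{7342}{20742}\right) - 14129 = \left(16 \left(- \frac{1}{22182}\right) + 7342 \cdot \frac{1}{20742}\right) - 14129 = \left(- \frac{8}{11091} + \frac{3671}{10371}\right) - 14129 = \frac{4514677}{12780529} - 14129 = - \frac{180571579564}{12780529}$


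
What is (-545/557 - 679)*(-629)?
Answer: 238232492/557 ≈ 4.2771e+5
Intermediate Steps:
(-545/557 - 679)*(-629) = -378748/557*(-629) = 238232492/557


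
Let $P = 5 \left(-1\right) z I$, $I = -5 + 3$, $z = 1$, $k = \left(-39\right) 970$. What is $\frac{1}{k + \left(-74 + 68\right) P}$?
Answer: $- \frac{1}{37890} \approx -2.6392 \cdot 10^{-5}$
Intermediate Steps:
$k = -37830$
$I = -2$
$P = 10$ ($P = 5 \left(-1\right) 1 \left(-2\right) = \left(-5\right) \left(-2\right) = 10$)
$\frac{1}{k + \left(-74 + 68\right) P} = \frac{1}{-37830 + \left(-74 + 68\right) 10} = \frac{1}{-37830 - 60} = \frac{1}{-37890} = - \frac{1}{37890}$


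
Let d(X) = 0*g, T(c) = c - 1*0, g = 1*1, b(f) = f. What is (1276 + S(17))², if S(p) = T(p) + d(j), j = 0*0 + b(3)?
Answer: 1671849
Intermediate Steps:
g = 1
T(c) = c (T(c) = c + 0 = c)
j = 3 (j = 0*0 + 3 = 0 + 3 = 3)
d(X) = 0 (d(X) = 0*1 = 0)
S(p) = p (S(p) = p + 0 = p)
(1276 + S(17))² = (1276 + 17)² = 1293² = 1671849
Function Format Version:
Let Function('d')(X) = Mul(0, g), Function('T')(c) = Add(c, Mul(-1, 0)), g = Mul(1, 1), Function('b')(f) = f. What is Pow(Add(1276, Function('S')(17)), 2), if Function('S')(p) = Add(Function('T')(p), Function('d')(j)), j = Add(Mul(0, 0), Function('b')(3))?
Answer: 1671849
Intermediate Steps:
g = 1
Function('T')(c) = c (Function('T')(c) = Add(c, 0) = c)
j = 3 (j = Add(Mul(0, 0), 3) = Add(0, 3) = 3)
Function('d')(X) = 0 (Function('d')(X) = Mul(0, 1) = 0)
Function('S')(p) = p (Function('S')(p) = Add(p, 0) = p)
Pow(Add(1276, Function('S')(17)), 2) = Pow(Add(1276, 17), 2) = Pow(1293, 2) = 1671849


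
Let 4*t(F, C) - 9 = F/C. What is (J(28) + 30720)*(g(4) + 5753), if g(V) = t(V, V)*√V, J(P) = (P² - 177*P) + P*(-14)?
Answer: 150606248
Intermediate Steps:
J(P) = P² - 191*P (J(P) = (P² - 177*P) - 14*P = P² - 191*P)
t(F, C) = 9/4 + F/(4*C) (t(F, C) = 9/4 + (F/C)/4 = 9/4 + F/(4*C))
g(V) = 5*√V/2 (g(V) = ((V + 9*V)/(4*V))*√V = ((10*V)/(4*V))*√V = 5*√V/2)
(J(28) + 30720)*(g(4) + 5753) = (28*(-191 + 28) + 30720)*(5*√4/2 + 5753) = (28*(-163) + 30720)*((5/2)*2 + 5753) = (-4564 + 30720)*(5 + 5753) = 26156*5758 = 150606248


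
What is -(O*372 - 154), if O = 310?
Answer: -115166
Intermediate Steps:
-(O*372 - 154) = -(310*372 - 154) = -(115320 - 154) = -1*115166 = -115166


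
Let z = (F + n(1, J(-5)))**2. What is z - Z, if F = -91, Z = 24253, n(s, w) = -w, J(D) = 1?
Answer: -15789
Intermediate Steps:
z = 8464 (z = (-91 - 1*1)**2 = (-91 - 1)**2 = (-92)**2 = 8464)
z - Z = 8464 - 1*24253 = 8464 - 24253 = -15789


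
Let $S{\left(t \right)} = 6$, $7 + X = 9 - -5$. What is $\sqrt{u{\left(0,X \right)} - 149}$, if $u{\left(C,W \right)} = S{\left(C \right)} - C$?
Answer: $i \sqrt{143} \approx 11.958 i$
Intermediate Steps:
$X = 7$ ($X = -7 + \left(9 - -5\right) = -7 + \left(9 + 5\right) = -7 + 14 = 7$)
$u{\left(C,W \right)} = 6 - C$
$\sqrt{u{\left(0,X \right)} - 149} = \sqrt{\left(6 - 0\right) - 149} = \sqrt{\left(6 + 0\right) - 149} = \sqrt{6 - 149} = \sqrt{-143} = i \sqrt{143}$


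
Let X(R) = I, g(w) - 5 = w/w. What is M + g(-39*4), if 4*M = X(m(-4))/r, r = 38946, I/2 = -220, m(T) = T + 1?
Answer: 116783/19473 ≈ 5.9972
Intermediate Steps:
m(T) = 1 + T
I = -440 (I = 2*(-220) = -440)
g(w) = 6 (g(w) = 5 + w/w = 5 + 1 = 6)
X(R) = -440
M = -55/19473 (M = (-440/38946)/4 = (-440*1/38946)/4 = (¼)*(-220/19473) = -55/19473 ≈ -0.0028244)
M + g(-39*4) = -55/19473 + 6 = 116783/19473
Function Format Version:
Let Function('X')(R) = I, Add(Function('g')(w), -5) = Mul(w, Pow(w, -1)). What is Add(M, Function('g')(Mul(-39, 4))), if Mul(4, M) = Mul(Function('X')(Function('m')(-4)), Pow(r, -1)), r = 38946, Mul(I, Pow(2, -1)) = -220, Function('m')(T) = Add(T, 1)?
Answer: Rational(116783, 19473) ≈ 5.9972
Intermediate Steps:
Function('m')(T) = Add(1, T)
I = -440 (I = Mul(2, -220) = -440)
Function('g')(w) = 6 (Function('g')(w) = Add(5, Mul(w, Pow(w, -1))) = Add(5, 1) = 6)
Function('X')(R) = -440
M = Rational(-55, 19473) (M = Mul(Rational(1, 4), Mul(-440, Pow(38946, -1))) = Mul(Rational(1, 4), Mul(-440, Rational(1, 38946))) = Mul(Rational(1, 4), Rational(-220, 19473)) = Rational(-55, 19473) ≈ -0.0028244)
Add(M, Function('g')(Mul(-39, 4))) = Add(Rational(-55, 19473), 6) = Rational(116783, 19473)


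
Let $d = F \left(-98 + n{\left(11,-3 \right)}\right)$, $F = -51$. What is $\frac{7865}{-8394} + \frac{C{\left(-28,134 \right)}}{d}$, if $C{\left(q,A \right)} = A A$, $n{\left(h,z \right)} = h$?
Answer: $\frac{38608553}{12414726} \approx 3.1099$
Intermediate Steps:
$C{\left(q,A \right)} = A^{2}$
$d = 4437$ ($d = - 51 \left(-98 + 11\right) = \left(-51\right) \left(-87\right) = 4437$)
$\frac{7865}{-8394} + \frac{C{\left(-28,134 \right)}}{d} = \frac{7865}{-8394} + \frac{134^{2}}{4437} = 7865 \left(- \frac{1}{8394}\right) + 17956 \cdot \frac{1}{4437} = - \frac{7865}{8394} + \frac{17956}{4437} = \frac{38608553}{12414726}$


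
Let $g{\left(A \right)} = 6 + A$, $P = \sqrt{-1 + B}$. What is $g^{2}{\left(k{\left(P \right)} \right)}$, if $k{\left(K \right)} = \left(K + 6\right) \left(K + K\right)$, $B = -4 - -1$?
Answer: $-572 - 96 i \approx -572.0 - 96.0 i$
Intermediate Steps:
$B = -3$ ($B = -4 + 1 = -3$)
$P = 2 i$ ($P = \sqrt{-1 - 3} = \sqrt{-4} = 2 i \approx 2.0 i$)
$k{\left(K \right)} = 2 K \left(6 + K\right)$ ($k{\left(K \right)} = \left(6 + K\right) 2 K = 2 K \left(6 + K\right)$)
$g^{2}{\left(k{\left(P \right)} \right)} = \left(6 + 2 \cdot 2 i \left(6 + 2 i\right)\right)^{2} = \left(6 + 4 i \left(6 + 2 i\right)\right)^{2}$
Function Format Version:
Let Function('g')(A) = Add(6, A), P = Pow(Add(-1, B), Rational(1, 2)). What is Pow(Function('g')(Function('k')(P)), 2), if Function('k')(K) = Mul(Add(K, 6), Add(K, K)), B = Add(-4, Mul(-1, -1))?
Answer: Add(-572, Mul(-96, I)) ≈ Add(-572.00, Mul(-96.000, I))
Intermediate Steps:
B = -3 (B = Add(-4, 1) = -3)
P = Mul(2, I) (P = Pow(Add(-1, -3), Rational(1, 2)) = Pow(-4, Rational(1, 2)) = Mul(2, I) ≈ Mul(2.0000, I))
Function('k')(K) = Mul(2, K, Add(6, K)) (Function('k')(K) = Mul(Add(6, K), Mul(2, K)) = Mul(2, K, Add(6, K)))
Pow(Function('g')(Function('k')(P)), 2) = Pow(Add(6, Mul(2, Mul(2, I), Add(6, Mul(2, I)))), 2) = Pow(Add(6, Mul(4, I, Add(6, Mul(2, I)))), 2)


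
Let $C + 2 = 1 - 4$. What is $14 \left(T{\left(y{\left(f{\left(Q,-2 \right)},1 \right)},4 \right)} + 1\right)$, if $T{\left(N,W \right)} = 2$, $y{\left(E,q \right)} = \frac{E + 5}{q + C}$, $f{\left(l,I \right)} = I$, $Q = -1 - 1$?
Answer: $42$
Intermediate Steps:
$Q = -2$
$C = -5$ ($C = -2 + \left(1 - 4\right) = -2 - 3 = -5$)
$y{\left(E,q \right)} = \frac{5 + E}{-5 + q}$ ($y{\left(E,q \right)} = \frac{E + 5}{q - 5} = \frac{5 + E}{-5 + q}$)
$14 \left(T{\left(y{\left(f{\left(Q,-2 \right)},1 \right)},4 \right)} + 1\right) = 14 \left(2 + 1\right) = 14 \cdot 3 = 42$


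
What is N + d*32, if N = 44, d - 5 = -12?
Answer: -180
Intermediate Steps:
d = -7 (d = 5 - 12 = -7)
N + d*32 = 44 - 7*32 = 44 - 224 = -180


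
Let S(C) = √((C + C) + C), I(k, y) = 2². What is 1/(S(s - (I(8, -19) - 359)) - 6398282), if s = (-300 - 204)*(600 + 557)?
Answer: -6398282/40938014299843 - I*√1748319/40938014299843 ≈ -1.5629e-7 - 3.2299e-11*I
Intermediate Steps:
I(k, y) = 4
s = -583128 (s = -504*1157 = -583128)
S(C) = √3*√C (S(C) = √(2*C + C) = √(3*C) = √3*√C)
1/(S(s - (I(8, -19) - 359)) - 6398282) = 1/(√3*√(-583128 - (4 - 359)) - 6398282) = 1/(√3*√(-583128 - 1*(-355)) - 6398282) = 1/(√3*√(-583128 + 355) - 6398282) = 1/(√3*√(-582773) - 6398282) = 1/(√3*(I*√582773) - 6398282) = 1/(I*√1748319 - 6398282) = 1/(-6398282 + I*√1748319)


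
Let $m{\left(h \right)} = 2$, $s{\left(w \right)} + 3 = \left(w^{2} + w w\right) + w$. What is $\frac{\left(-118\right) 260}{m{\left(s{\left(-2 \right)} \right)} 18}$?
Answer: $- \frac{7670}{9} \approx -852.22$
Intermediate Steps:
$s{\left(w \right)} = -3 + w + 2 w^{2}$ ($s{\left(w \right)} = -3 + \left(\left(w^{2} + w w\right) + w\right) = -3 + \left(\left(w^{2} + w^{2}\right) + w\right) = -3 + \left(2 w^{2} + w\right) = -3 + \left(w + 2 w^{2}\right) = -3 + w + 2 w^{2}$)
$\frac{\left(-118\right) 260}{m{\left(s{\left(-2 \right)} \right)} 18} = \frac{\left(-118\right) 260}{2 \cdot 18} = - \frac{30680}{36} = \left(-30680\right) \frac{1}{36} = - \frac{7670}{9}$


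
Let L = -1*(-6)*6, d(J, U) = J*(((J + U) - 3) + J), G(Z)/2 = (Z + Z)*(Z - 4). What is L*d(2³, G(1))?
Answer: 288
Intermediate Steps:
G(Z) = 4*Z*(-4 + Z) (G(Z) = 2*((Z + Z)*(Z - 4)) = 2*((2*Z)*(-4 + Z)) = 2*(2*Z*(-4 + Z)) = 4*Z*(-4 + Z))
d(J, U) = J*(-3 + U + 2*J) (d(J, U) = J*((-3 + J + U) + J) = J*(-3 + U + 2*J))
L = 36 (L = 6*6 = 36)
L*d(2³, G(1)) = 36*(2³*(-3 + 4*1*(-4 + 1) + 2*2³)) = 36*(8*(-3 + 4*1*(-3) + 2*8)) = 36*(8*(-3 - 12 + 16)) = 36*(8*1) = 36*8 = 288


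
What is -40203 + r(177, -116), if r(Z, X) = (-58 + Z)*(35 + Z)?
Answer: -14975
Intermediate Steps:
-40203 + r(177, -116) = -40203 + (-2030 + 177**2 - 23*177) = -40203 + (-2030 + 31329 - 4071) = -40203 + 25228 = -14975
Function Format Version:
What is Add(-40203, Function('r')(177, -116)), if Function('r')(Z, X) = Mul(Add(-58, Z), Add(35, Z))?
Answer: -14975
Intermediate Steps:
Add(-40203, Function('r')(177, -116)) = Add(-40203, Add(-2030, Pow(177, 2), Mul(-23, 177))) = Add(-40203, Add(-2030, 31329, -4071)) = Add(-40203, 25228) = -14975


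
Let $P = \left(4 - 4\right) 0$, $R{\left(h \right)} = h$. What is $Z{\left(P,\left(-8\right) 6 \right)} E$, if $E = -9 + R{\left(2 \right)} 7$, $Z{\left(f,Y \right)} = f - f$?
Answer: $0$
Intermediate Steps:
$P = 0$ ($P = 0 \cdot 0 = 0$)
$Z{\left(f,Y \right)} = 0$
$E = 5$ ($E = -9 + 2 \cdot 7 = -9 + 14 = 5$)
$Z{\left(P,\left(-8\right) 6 \right)} E = 0 \cdot 5 = 0$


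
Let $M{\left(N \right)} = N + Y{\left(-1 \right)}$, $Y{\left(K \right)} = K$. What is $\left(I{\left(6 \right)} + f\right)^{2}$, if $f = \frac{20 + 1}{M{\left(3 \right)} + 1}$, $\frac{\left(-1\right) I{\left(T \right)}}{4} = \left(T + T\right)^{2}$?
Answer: $323761$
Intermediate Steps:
$I{\left(T \right)} = - 16 T^{2}$ ($I{\left(T \right)} = - 4 \left(T + T\right)^{2} = - 4 \left(2 T\right)^{2} = - 4 \cdot 4 T^{2} = - 16 T^{2}$)
$M{\left(N \right)} = -1 + N$ ($M{\left(N \right)} = N - 1 = -1 + N$)
$f = 7$ ($f = \frac{20 + 1}{\left(-1 + 3\right) + 1} = \frac{21}{2 + 1} = \frac{21}{3} = 21 \cdot \frac{1}{3} = 7$)
$\left(I{\left(6 \right)} + f\right)^{2} = \left(- 16 \cdot 6^{2} + 7\right)^{2} = \left(\left(-16\right) 36 + 7\right)^{2} = \left(-576 + 7\right)^{2} = \left(-569\right)^{2} = 323761$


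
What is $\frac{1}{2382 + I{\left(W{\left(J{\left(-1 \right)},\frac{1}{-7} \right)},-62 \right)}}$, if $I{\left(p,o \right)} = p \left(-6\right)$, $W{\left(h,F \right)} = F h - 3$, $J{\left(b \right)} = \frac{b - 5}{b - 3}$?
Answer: $\frac{7}{16809} \approx 0.00041644$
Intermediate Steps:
$J{\left(b \right)} = \frac{-5 + b}{-3 + b}$
$W{\left(h,F \right)} = -3 + F h$
$I{\left(p,o \right)} = - 6 p$
$\frac{1}{2382 + I{\left(W{\left(J{\left(-1 \right)},\frac{1}{-7} \right)},-62 \right)}} = \frac{1}{2382 - 6 \left(-3 + \frac{\frac{1}{-3 - 1} \left(-5 - 1\right)}{-7}\right)} = \frac{1}{2382 - 6 \left(-3 - \frac{\frac{1}{-4} \left(-6\right)}{7}\right)} = \frac{1}{2382 - 6 \left(-3 - \frac{\left(- \frac{1}{4}\right) \left(-6\right)}{7}\right)} = \frac{1}{2382 - 6 \left(-3 - \frac{3}{14}\right)} = \frac{1}{2382 - - \frac{135}{7}} = \frac{1}{2382 + \frac{135}{7}} = \frac{1}{\frac{16809}{7}} = \frac{7}{16809}$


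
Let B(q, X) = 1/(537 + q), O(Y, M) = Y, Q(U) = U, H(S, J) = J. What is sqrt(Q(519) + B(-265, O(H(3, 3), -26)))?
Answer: 7*sqrt(48977)/68 ≈ 22.782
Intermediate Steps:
sqrt(Q(519) + B(-265, O(H(3, 3), -26))) = sqrt(519 + 1/(537 - 265)) = sqrt(519 + 1/272) = sqrt(141169/272) = 7*sqrt(48977)/68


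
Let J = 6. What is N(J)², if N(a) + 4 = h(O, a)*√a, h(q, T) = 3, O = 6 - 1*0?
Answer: 70 - 24*√6 ≈ 11.212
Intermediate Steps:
O = 6 (O = 6 + 0 = 6)
N(a) = -4 + 3*√a
N(J)² = (-4 + 3*√6)²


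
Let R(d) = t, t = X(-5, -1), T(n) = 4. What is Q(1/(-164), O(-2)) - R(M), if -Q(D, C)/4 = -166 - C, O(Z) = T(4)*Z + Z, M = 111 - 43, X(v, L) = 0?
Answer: 624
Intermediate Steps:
M = 68
O(Z) = 5*Z (O(Z) = 4*Z + Z = 5*Z)
t = 0
R(d) = 0
Q(D, C) = 664 + 4*C (Q(D, C) = -4*(-166 - C) = 664 + 4*C)
Q(1/(-164), O(-2)) - R(M) = (664 + 4*(5*(-2))) - 1*0 = (664 + 4*(-10)) + 0 = (664 - 40) + 0 = 624 + 0 = 624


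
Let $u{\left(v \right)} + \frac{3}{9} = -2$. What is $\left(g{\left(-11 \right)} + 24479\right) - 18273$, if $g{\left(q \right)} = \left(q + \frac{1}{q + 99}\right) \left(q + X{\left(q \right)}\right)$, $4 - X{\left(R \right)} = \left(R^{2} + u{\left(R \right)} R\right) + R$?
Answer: $\frac{513065}{66} \approx 7773.7$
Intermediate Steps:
$u{\left(v \right)} = - \frac{7}{3}$ ($u{\left(v \right)} = - \frac{1}{3} - 2 = - \frac{7}{3}$)
$X{\left(R \right)} = 4 - R^{2} + \frac{4 R}{3}$ ($X{\left(R \right)} = 4 - \left(\left(R^{2} - \frac{7 R}{3}\right) + R\right) = 4 - \left(R^{2} - \frac{4 R}{3}\right) = 4 - R^{2} + \frac{4 R}{3}$)
$g{\left(q \right)} = \left(q + \frac{1}{99 + q}\right) \left(4 - q^{2} + \frac{7 q}{3}\right)$ ($g{\left(q \right)} = \left(q + \frac{1}{q + 99}\right) \left(q + \left(4 - q^{2} + \frac{4 q}{3}\right)\right) = \left(q + \frac{1}{99 + q}\right) \left(4 - q^{2} + \frac{7 q}{3}\right)$)
$\left(g{\left(-11 \right)} + 24479\right) - 18273 = \left(\frac{12 - 290 \left(-11\right)^{3} - 3 \left(-11\right)^{4} + 702 \left(-11\right)^{2} + 1195 \left(-11\right)}{3 \left(99 - 11\right)} + 24479\right) - 18273 = \left(\frac{12 - -385990 - 43923 + 702 \cdot 121 - 13145}{3 \cdot 88} + 24479\right) - 18273 = \left(\frac{1}{3} \cdot \frac{1}{88} \left(12 + 385990 - 43923 + 84942 - 13145\right) + 24479\right) - 18273 = \left(\frac{1}{3} \cdot \frac{1}{88} \cdot 413876 + 24479\right) - 18273 = \left(\frac{103469}{66} + 24479\right) - 18273 = \frac{1719083}{66} - 18273 = \frac{513065}{66}$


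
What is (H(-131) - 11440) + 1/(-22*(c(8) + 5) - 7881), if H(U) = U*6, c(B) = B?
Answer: -99849743/8167 ≈ -12226.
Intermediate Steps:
H(U) = 6*U
(H(-131) - 11440) + 1/(-22*(c(8) + 5) - 7881) = (6*(-131) - 11440) + 1/(-22*(8 + 5) - 7881) = (-786 - 11440) + 1/(-22*13 - 7881) = -12226 + 1/(-286 - 7881) = -12226 + 1/(-8167) = -12226 - 1/8167 = -99849743/8167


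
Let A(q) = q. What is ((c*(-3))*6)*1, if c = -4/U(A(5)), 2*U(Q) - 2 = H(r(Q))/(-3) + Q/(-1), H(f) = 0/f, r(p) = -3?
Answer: -48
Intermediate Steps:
H(f) = 0
U(Q) = 1 - Q/2 (U(Q) = 1 + (0/(-3) + Q/(-1))/2 = 1 + (0*(-⅓) + Q*(-1))/2 = 1 + (0 - Q)/2 = 1 + (-Q)/2 = 1 - Q/2)
c = 8/3 (c = -4/(1 - ½*5) = -4/(1 - 5/2) = -4/(-3/2) = -4*(-⅔) = 8/3 ≈ 2.6667)
((c*(-3))*6)*1 = (((8/3)*(-3))*6)*1 = -8*6*1 = -48*1 = -48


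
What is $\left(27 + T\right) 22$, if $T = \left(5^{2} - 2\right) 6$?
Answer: $3630$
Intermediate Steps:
$T = 138$ ($T = \left(25 - 2\right) 6 = 23 \cdot 6 = 138$)
$\left(27 + T\right) 22 = \left(27 + 138\right) 22 = 165 \cdot 22 = 3630$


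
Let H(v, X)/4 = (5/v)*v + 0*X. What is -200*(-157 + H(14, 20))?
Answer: 27400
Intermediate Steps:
H(v, X) = 20 (H(v, X) = 4*((5/v)*v + 0*X) = 4*(5 + 0) = 4*5 = 20)
-200*(-157 + H(14, 20)) = -200*(-157 + 20) = -200*(-137) = 27400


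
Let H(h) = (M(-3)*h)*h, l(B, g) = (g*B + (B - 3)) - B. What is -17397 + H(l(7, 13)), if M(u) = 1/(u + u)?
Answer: -56063/3 ≈ -18688.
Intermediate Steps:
M(u) = 1/(2*u)
l(B, g) = -3 + B*g (l(B, g) = (B*g + (-3 + B)) - B = (-3 + B + B*g) - B = -3 + B*g)
H(h) = -h²/6 (H(h) = (((½)/(-3))*h)*h = (((½)*(-⅓))*h)*h = (-h/6)*h = -h²/6)
-17397 + H(l(7, 13)) = -17397 - (-3 + 7*13)²/6 = -17397 - (-3 + 91)²/6 = -17397 - ⅙*88² = -17397 - ⅙*7744 = -17397 - 3872/3 = -56063/3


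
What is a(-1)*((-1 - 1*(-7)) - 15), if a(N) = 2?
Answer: -18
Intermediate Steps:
a(-1)*((-1 - 1*(-7)) - 15) = 2*((-1 - 1*(-7)) - 15) = 2*((-1 + 7) - 15) = 2*(6 - 15) = 2*(-9) = -18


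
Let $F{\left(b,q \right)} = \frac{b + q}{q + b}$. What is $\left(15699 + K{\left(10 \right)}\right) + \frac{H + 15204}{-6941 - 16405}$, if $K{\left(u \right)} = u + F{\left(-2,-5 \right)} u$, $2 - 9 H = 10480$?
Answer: $\frac{1651327804}{105057} \approx 15718.0$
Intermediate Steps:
$H = - \frac{10478}{9}$ ($H = \frac{2}{9} - \frac{10480}{9} = - \frac{10478}{9} \approx -1164.2$)
$F{\left(b,q \right)} = 1$ ($F{\left(b,q \right)} = \frac{b + q}{b + q} = 1$)
$K{\left(u \right)} = 2 u$ ($K{\left(u \right)} = u + 1 u = u + u = 2 u$)
$\left(15699 + K{\left(10 \right)}\right) + \frac{H + 15204}{-6941 - 16405} = \left(15699 + 2 \cdot 10\right) + \frac{- \frac{10478}{9} + 15204}{-6941 - 16405} = \left(15699 + 20\right) + \frac{126358}{9 \left(-23346\right)} = 15719 + \frac{126358}{9} \left(- \frac{1}{23346}\right) = 15719 - \frac{63179}{105057} = \frac{1651327804}{105057}$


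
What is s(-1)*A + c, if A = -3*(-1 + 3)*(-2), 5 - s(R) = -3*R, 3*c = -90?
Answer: -6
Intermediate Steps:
c = -30 (c = (⅓)*(-90) = -30)
s(R) = 5 + 3*R (s(R) = 5 - (-3)*R = 5 + 3*R)
A = 12 (A = -3*2*(-2) = -6*(-2) = 12)
s(-1)*A + c = (5 + 3*(-1))*12 - 30 = (5 - 3)*12 - 30 = 2*12 - 30 = 24 - 30 = -6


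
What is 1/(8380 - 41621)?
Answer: -1/33241 ≈ -3.0083e-5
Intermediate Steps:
1/(8380 - 41621) = 1/(-33241) = -1/33241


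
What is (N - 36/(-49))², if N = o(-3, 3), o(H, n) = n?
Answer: 33489/2401 ≈ 13.948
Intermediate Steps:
N = 3
(N - 36/(-49))² = (3 - 36/(-49))² = (3 - 36*(-1/49))² = (3 + 36/49)² = (183/49)² = 33489/2401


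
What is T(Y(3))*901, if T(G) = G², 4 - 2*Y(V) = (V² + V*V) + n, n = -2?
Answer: 32436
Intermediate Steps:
Y(V) = 3 - V² (Y(V) = 2 - ((V² + V*V) - 2)/2 = 2 - ((V² + V²) - 2)/2 = 2 - (2*V² - 2)/2 = 2 - (-2 + 2*V²)/2 = 2 + (1 - V²) = 3 - V²)
T(Y(3))*901 = (3 - 1*3²)²*901 = (3 - 1*9)²*901 = (3 - 9)²*901 = (-6)²*901 = 36*901 = 32436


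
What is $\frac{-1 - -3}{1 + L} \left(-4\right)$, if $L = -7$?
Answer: $\frac{4}{3} \approx 1.3333$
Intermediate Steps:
$\frac{-1 - -3}{1 + L} \left(-4\right) = \frac{-1 - -3}{1 - 7} \left(-4\right) = \frac{-1 + 3}{-6} \left(-4\right) = \left(- \frac{1}{6}\right) 2 \left(-4\right) = \left(- \frac{1}{3}\right) \left(-4\right) = \frac{4}{3}$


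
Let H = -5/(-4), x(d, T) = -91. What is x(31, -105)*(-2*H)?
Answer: 455/2 ≈ 227.50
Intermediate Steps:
H = 5/4 (H = -5*(-1/4) = 5/4 ≈ 1.2500)
x(31, -105)*(-2*H) = -(-182)*5/4 = -91*(-5/2) = 455/2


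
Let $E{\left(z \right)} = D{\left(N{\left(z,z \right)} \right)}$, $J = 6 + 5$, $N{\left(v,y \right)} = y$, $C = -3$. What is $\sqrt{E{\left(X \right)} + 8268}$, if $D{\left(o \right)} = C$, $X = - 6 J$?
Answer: $\sqrt{8265} \approx 90.912$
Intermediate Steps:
$J = 11$
$X = -66$ ($X = \left(-6\right) 11 = -66$)
$D{\left(o \right)} = -3$
$E{\left(z \right)} = -3$
$\sqrt{E{\left(X \right)} + 8268} = \sqrt{-3 + 8268} = \sqrt{8265}$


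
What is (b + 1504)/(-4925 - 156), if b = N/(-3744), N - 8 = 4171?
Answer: -1875599/6341088 ≈ -0.29578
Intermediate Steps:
N = 4179 (N = 8 + 4171 = 4179)
b = -1393/1248 (b = 4179/(-3744) = 4179*(-1/3744) = -1393/1248 ≈ -1.1162)
(b + 1504)/(-4925 - 156) = (-1393/1248 + 1504)/(-4925 - 156) = (1875599/1248)/(-5081) = (1875599/1248)*(-1/5081) = -1875599/6341088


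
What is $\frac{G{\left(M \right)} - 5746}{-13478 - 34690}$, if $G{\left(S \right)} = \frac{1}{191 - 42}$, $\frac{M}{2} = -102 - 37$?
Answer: $\frac{856153}{7177032} \approx 0.11929$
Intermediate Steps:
$M = -278$ ($M = 2 \left(-102 - 37\right) = 2 \left(-139\right) = -278$)
$G{\left(S \right)} = \frac{1}{149}$
$\frac{G{\left(M \right)} - 5746}{-13478 - 34690} = \frac{\frac{1}{149} - 5746}{-13478 - 34690} = - \frac{856153}{149 \left(-48168\right)} = \left(- \frac{856153}{149}\right) \left(- \frac{1}{48168}\right) = \frac{856153}{7177032}$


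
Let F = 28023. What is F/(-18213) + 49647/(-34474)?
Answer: -623428571/209291654 ≈ -2.9788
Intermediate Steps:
F/(-18213) + 49647/(-34474) = 28023/(-18213) + 49647/(-34474) = 28023*(-1/18213) + 49647*(-1/34474) = -9341/6071 - 49647/34474 = -623428571/209291654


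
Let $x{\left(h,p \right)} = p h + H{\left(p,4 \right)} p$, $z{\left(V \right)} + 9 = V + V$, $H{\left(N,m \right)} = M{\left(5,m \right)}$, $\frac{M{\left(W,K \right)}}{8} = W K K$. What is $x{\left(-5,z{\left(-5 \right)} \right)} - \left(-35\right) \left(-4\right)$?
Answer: $-12205$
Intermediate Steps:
$M{\left(W,K \right)} = 8 W K^{2}$ ($M{\left(W,K \right)} = 8 W K K = 8 K W K = 8 W K^{2}$)
$H{\left(N,m \right)} = 40 m^{2}$ ($H{\left(N,m \right)} = 8 \cdot 5 m^{2} = 40 m^{2}$)
$z{\left(V \right)} = -9 + 2 V$ ($z{\left(V \right)} = -9 + \left(V + V\right) = -9 + 2 V$)
$x{\left(h,p \right)} = 640 p + h p$ ($x{\left(h,p \right)} = p h + 40 \cdot 4^{2} p = h p + 40 \cdot 16 p = h p + 640 p = 640 p + h p$)
$x{\left(-5,z{\left(-5 \right)} \right)} - \left(-35\right) \left(-4\right) = \left(-9 + 2 \left(-5\right)\right) \left(640 - 5\right) - \left(-35\right) \left(-4\right) = \left(-9 - 10\right) 635 - 140 = \left(-19\right) 635 - 140 = -12065 - 140 = -12205$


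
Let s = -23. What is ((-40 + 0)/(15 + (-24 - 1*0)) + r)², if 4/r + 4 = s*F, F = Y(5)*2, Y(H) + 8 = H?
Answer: 7279204/363609 ≈ 20.019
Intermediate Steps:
Y(H) = -8 + H
F = -6 (F = (-8 + 5)*2 = -3*2 = -6)
r = 2/67 (r = 4/(-4 - 23*(-6)) = 4/(-4 + 138) = 4/134 = 4*(1/134) = 2/67 ≈ 0.029851)
((-40 + 0)/(15 + (-24 - 1*0)) + r)² = ((-40 + 0)/(15 + (-24 - 1*0)) + 2/67)² = (-40/(15 + (-24 + 0)) + 2/67)² = (-40/(15 - 24) + 2/67)² = (-40/(-9) + 2/67)² = (-40*(-⅑) + 2/67)² = (40/9 + 2/67)² = (2698/603)² = 7279204/363609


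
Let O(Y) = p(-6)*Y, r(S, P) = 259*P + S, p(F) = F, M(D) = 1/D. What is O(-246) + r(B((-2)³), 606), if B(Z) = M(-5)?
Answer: 792149/5 ≈ 1.5843e+5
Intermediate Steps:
B(Z) = -⅕ (B(Z) = 1/(-5) = -⅕)
r(S, P) = S + 259*P
O(Y) = -6*Y
O(-246) + r(B((-2)³), 606) = -6*(-246) + (-⅕ + 259*606) = 1476 + (-⅕ + 156954) = 1476 + 784769/5 = 792149/5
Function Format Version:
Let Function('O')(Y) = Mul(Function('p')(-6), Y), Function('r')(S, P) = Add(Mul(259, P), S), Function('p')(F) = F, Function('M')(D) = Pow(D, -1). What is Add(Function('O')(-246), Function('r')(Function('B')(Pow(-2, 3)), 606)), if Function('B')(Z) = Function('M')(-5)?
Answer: Rational(792149, 5) ≈ 1.5843e+5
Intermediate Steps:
Function('B')(Z) = Rational(-1, 5) (Function('B')(Z) = Pow(-5, -1) = Rational(-1, 5))
Function('r')(S, P) = Add(S, Mul(259, P))
Function('O')(Y) = Mul(-6, Y)
Add(Function('O')(-246), Function('r')(Function('B')(Pow(-2, 3)), 606)) = Add(Mul(-6, -246), Add(Rational(-1, 5), Mul(259, 606))) = Add(1476, Add(Rational(-1, 5), 156954)) = Add(1476, Rational(784769, 5)) = Rational(792149, 5)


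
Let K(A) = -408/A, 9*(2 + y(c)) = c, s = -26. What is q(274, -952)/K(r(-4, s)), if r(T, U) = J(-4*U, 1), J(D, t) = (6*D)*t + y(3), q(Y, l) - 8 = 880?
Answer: -69079/51 ≈ -1354.5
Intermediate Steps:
q(Y, l) = 888 (q(Y, l) = 8 + 880 = 888)
y(c) = -2 + c/9
J(D, t) = -5/3 + 6*D*t (J(D, t) = (6*D)*t + (-2 + (⅑)*3) = 6*D*t + (-2 + ⅓) = 6*D*t - 5/3 = -5/3 + 6*D*t)
r(T, U) = -5/3 - 24*U (r(T, U) = -5/3 + 6*(-4*U)*1 = -5/3 - 24*U)
q(274, -952)/K(r(-4, s)) = 888/((-408/(-5/3 - 24*(-26)))) = 888/((-408/(-5/3 + 624))) = 888/((-408/1867/3)) = 888/((-408*3/1867)) = 888/(-1224/1867) = 888*(-1867/1224) = -69079/51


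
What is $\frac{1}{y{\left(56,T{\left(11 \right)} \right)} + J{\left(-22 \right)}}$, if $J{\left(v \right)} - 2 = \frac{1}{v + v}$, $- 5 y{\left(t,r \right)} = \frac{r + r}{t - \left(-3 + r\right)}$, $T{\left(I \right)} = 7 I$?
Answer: $\frac{1980}{7303} \approx 0.27112$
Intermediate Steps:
$y{\left(t,r \right)} = - \frac{2 r}{5 \left(3 + t - r\right)}$ ($y{\left(t,r \right)} = - \frac{\left(r + r\right) \frac{1}{t - \left(-3 + r\right)}}{5} = - \frac{2 r \frac{1}{3 + t - r}}{5} = - \frac{2 r}{5 \left(3 + t - r\right)}$)
$J{\left(v \right)} = 2 + \frac{1}{2 v}$ ($J{\left(v \right)} = 2 + \frac{1}{v + v} = 2 + \frac{1}{2 v}$)
$\frac{1}{y{\left(56,T{\left(11 \right)} \right)} + J{\left(-22 \right)}} = \frac{1}{\frac{2 \cdot 7 \cdot 11}{5 \left(-3 + 7 \cdot 11 - 56\right)} + \left(2 + \frac{1}{2 \left(-22\right)}\right)} = \frac{1}{\frac{2}{5} \cdot 77 \frac{1}{-3 + 77 - 56} + \left(2 + \frac{1}{2} \left(- \frac{1}{22}\right)\right)} = \frac{1}{\frac{2}{5} \cdot 77 \cdot \frac{1}{18} + \left(2 - \frac{1}{44}\right)} = \frac{1}{\frac{2}{5} \cdot 77 \cdot \frac{1}{18} + \frac{87}{44}} = \frac{1}{\frac{77}{45} + \frac{87}{44}} = \frac{1}{\frac{7303}{1980}} = \frac{1980}{7303}$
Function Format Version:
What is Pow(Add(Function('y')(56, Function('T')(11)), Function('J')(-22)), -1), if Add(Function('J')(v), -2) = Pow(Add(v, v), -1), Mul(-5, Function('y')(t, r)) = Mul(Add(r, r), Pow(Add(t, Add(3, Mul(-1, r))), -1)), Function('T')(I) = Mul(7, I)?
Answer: Rational(1980, 7303) ≈ 0.27112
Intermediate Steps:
Function('y')(t, r) = Mul(Rational(-2, 5), r, Pow(Add(3, t, Mul(-1, r)), -1)) (Function('y')(t, r) = Mul(Rational(-1, 5), Mul(Add(r, r), Pow(Add(t, Add(3, Mul(-1, r))), -1))) = Mul(Rational(-1, 5), Mul(Mul(2, r), Pow(Add(3, t, Mul(-1, r)), -1))) = Mul(Rational(-1, 5), Mul(2, r, Pow(Add(3, t, Mul(-1, r)), -1))) = Mul(Rational(-2, 5), r, Pow(Add(3, t, Mul(-1, r)), -1)))
Function('J')(v) = Add(2, Mul(Rational(1, 2), Pow(v, -1))) (Function('J')(v) = Add(2, Pow(Add(v, v), -1)) = Add(2, Pow(Mul(2, v), -1)) = Add(2, Mul(Rational(1, 2), Pow(v, -1))))
Pow(Add(Function('y')(56, Function('T')(11)), Function('J')(-22)), -1) = Pow(Add(Mul(Rational(2, 5), Mul(7, 11), Pow(Add(-3, Mul(7, 11), Mul(-1, 56)), -1)), Add(2, Mul(Rational(1, 2), Pow(-22, -1)))), -1) = Pow(Add(Mul(Rational(2, 5), 77, Pow(Add(-3, 77, -56), -1)), Add(2, Mul(Rational(1, 2), Rational(-1, 22)))), -1) = Pow(Add(Mul(Rational(2, 5), 77, Pow(18, -1)), Add(2, Rational(-1, 44))), -1) = Pow(Add(Mul(Rational(2, 5), 77, Rational(1, 18)), Rational(87, 44)), -1) = Pow(Add(Rational(77, 45), Rational(87, 44)), -1) = Pow(Rational(7303, 1980), -1) = Rational(1980, 7303)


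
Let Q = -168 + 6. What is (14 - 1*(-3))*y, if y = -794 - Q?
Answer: -10744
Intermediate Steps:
Q = -162
y = -632 (y = -794 - 1*(-162) = -794 + 162 = -632)
(14 - 1*(-3))*y = (14 - 1*(-3))*(-632) = (14 + 3)*(-632) = 17*(-632) = -10744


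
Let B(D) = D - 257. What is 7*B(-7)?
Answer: -1848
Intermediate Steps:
B(D) = -257 + D
7*B(-7) = 7*(-257 - 7) = 7*(-264) = -1848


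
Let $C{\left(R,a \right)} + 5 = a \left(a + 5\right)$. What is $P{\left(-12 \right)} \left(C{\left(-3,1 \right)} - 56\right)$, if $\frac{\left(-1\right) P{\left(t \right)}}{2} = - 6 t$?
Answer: $7920$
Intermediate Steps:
$C{\left(R,a \right)} = -5 + a \left(5 + a\right)$ ($C{\left(R,a \right)} = -5 + a \left(a + 5\right) = -5 + a \left(5 + a\right)$)
$P{\left(t \right)} = 12 t$ ($P{\left(t \right)} = - 2 \left(- 6 t\right) = 12 t$)
$P{\left(-12 \right)} \left(C{\left(-3,1 \right)} - 56\right) = 12 \left(-12\right) \left(\left(-5 + 1^{2} + 5 \cdot 1\right) - 56\right) = - 144 \left(\left(-5 + 1 + 5\right) - 56\right) = - 144 \left(1 - 56\right) = \left(-144\right) \left(-55\right) = 7920$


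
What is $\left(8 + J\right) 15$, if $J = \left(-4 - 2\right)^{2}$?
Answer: $660$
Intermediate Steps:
$J = 36$ ($J = \left(-6\right)^{2} = 36$)
$\left(8 + J\right) 15 = \left(8 + 36\right) 15 = 44 \cdot 15 = 660$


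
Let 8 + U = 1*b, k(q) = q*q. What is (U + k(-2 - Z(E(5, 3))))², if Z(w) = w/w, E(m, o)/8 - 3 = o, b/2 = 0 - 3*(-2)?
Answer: 169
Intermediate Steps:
b = 12 (b = 2*(0 - 3*(-2)) = 2*(0 + 6) = 2*6 = 12)
E(m, o) = 24 + 8*o
Z(w) = 1
k(q) = q²
U = 4 (U = -8 + 1*12 = -8 + 12 = 4)
(U + k(-2 - Z(E(5, 3))))² = (4 + (-2 - 1*1)²)² = (4 + (-2 - 1)²)² = (4 + (-3)²)² = (4 + 9)² = 13² = 169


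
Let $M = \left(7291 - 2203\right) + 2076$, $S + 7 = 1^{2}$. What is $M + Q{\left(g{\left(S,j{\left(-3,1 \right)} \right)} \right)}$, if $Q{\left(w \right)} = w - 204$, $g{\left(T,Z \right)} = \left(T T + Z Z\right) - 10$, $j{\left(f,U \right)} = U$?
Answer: $6987$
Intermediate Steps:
$S = -6$ ($S = -7 + 1^{2} = -7 + 1 = -6$)
$g{\left(T,Z \right)} = -10 + T^{2} + Z^{2}$ ($g{\left(T,Z \right)} = \left(T^{2} + Z^{2}\right) - 10 = -10 + T^{2} + Z^{2}$)
$Q{\left(w \right)} = -204 + w$
$M = 7164$ ($M = 5088 + 2076 = 7164$)
$M + Q{\left(g{\left(S,j{\left(-3,1 \right)} \right)} \right)} = 7164 + \left(-204 + \left(-10 + \left(-6\right)^{2} + 1^{2}\right)\right) = 7164 + \left(-204 + \left(-10 + 36 + 1\right)\right) = 7164 + \left(-204 + 27\right) = 7164 - 177 = 6987$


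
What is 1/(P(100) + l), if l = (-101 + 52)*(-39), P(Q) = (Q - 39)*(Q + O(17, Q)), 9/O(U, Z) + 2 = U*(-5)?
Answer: 29/232136 ≈ 0.00012493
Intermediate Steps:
O(U, Z) = 9/(-2 - 5*U) (O(U, Z) = 9/(-2 + U*(-5)) = 9/(-2 - 5*U))
P(Q) = (-39 + Q)*(-3/29 + Q) (P(Q) = (Q - 39)*(Q - 9/(2 + 5*17)) = (-39 + Q)*(Q - 9/(2 + 85)) = (-39 + Q)*(Q - 9/87) = (-39 + Q)*(Q - 9*1/87) = (-39 + Q)*(Q - 3/29) = (-39 + Q)*(-3/29 + Q))
l = 1911 (l = -49*(-39) = 1911)
1/(P(100) + l) = 1/((117/29 + 100² - 1134/29*100) + 1911) = 1/((117/29 + 10000 - 113400/29) + 1911) = 1/(176717/29 + 1911) = 1/(232136/29) = 29/232136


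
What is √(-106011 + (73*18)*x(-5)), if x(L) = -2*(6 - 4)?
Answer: 3*I*√12363 ≈ 333.57*I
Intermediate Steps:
x(L) = -4 (x(L) = -2*2 = -4)
√(-106011 + (73*18)*x(-5)) = √(-106011 + (73*18)*(-4)) = √(-106011 + 1314*(-4)) = √(-106011 - 5256) = √(-111267) = 3*I*√12363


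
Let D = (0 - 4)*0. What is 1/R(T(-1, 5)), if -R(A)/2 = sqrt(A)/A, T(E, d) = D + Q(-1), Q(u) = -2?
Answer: -I*sqrt(2)/2 ≈ -0.70711*I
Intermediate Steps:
D = 0 (D = -4*0 = 0)
T(E, d) = -2 (T(E, d) = 0 - 2 = -2)
R(A) = -2/sqrt(A) (R(A) = -2*sqrt(A)/A = -2/sqrt(A))
1/R(T(-1, 5)) = 1/(-(-1)*I*sqrt(2)) = 1/(I*sqrt(2)) = -I*sqrt(2)/2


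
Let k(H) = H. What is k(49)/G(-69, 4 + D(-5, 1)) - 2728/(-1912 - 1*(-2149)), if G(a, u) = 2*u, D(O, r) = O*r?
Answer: -17069/474 ≈ -36.011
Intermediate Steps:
k(49)/G(-69, 4 + D(-5, 1)) - 2728/(-1912 - 1*(-2149)) = 49/((2*(4 - 5*1))) - 2728/(-1912 - 1*(-2149)) = 49/((2*(4 - 5))) - 2728/(-1912 + 2149) = 49/((2*(-1))) - 2728/237 = 49/(-2) - 2728*1/237 = 49*(-1/2) - 2728/237 = -49/2 - 2728/237 = -17069/474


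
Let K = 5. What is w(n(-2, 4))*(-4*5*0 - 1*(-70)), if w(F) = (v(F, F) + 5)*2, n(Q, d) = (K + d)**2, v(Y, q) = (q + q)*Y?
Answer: 1837780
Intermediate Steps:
v(Y, q) = 2*Y*q (v(Y, q) = (2*q)*Y = 2*Y*q)
n(Q, d) = (5 + d)**2
w(F) = 10 + 4*F**2 (w(F) = (2*F*F + 5)*2 = (2*F**2 + 5)*2 = (5 + 2*F**2)*2 = 10 + 4*F**2)
w(n(-2, 4))*(-4*5*0 - 1*(-70)) = (10 + 4*((5 + 4)**2)**2)*(-4*5*0 - 1*(-70)) = (10 + 4*(9**2)**2)*(-20*0 + 70) = (10 + 4*81**2)*(0 + 70) = (10 + 4*6561)*70 = (10 + 26244)*70 = 26254*70 = 1837780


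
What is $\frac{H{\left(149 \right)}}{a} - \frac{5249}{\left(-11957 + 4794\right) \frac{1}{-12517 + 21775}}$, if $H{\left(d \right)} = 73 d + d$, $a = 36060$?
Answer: $\frac{30214196651}{4453410} \approx 6784.5$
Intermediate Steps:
$H{\left(d \right)} = 74 d$
$\frac{H{\left(149 \right)}}{a} - \frac{5249}{\left(-11957 + 4794\right) \frac{1}{-12517 + 21775}} = \frac{74 \cdot 149}{36060} - \frac{5249}{\left(-11957 + 4794\right) \frac{1}{-12517 + 21775}} = 11026 \cdot \frac{1}{36060} - \frac{5249}{\left(-7163\right) \frac{1}{9258}} = \frac{5513}{18030} - \frac{5249}{\left(-7163\right) \frac{1}{9258}} = \frac{5513}{18030} - \frac{5249}{- \frac{7163}{9258}} = \frac{5513}{18030} - - \frac{1675698}{247} = \frac{5513}{18030} + \frac{1675698}{247} = \frac{30214196651}{4453410}$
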